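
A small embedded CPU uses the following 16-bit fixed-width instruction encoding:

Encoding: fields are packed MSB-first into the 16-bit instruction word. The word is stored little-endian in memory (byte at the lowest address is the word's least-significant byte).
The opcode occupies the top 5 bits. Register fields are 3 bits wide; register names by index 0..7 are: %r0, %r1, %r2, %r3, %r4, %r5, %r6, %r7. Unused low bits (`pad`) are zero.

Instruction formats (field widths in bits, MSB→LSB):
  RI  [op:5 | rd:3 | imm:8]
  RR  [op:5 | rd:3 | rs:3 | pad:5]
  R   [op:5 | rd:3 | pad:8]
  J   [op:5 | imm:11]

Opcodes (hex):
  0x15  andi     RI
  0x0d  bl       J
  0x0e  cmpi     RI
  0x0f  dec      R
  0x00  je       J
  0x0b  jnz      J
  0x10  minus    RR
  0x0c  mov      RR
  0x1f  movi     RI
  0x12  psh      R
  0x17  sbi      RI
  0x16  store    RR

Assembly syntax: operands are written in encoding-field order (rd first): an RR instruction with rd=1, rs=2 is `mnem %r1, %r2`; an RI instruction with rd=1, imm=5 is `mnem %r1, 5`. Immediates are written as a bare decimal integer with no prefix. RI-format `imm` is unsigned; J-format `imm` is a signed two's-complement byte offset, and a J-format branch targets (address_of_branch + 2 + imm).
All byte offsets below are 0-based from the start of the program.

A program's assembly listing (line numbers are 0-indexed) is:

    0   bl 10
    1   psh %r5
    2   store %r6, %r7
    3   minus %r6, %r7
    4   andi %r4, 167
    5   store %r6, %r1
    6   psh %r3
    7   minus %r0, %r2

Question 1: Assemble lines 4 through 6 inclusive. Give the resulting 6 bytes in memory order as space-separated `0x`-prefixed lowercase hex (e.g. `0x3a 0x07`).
4. andi fields op=0x15:5|rd=4:3|imm=167:8 → word aca7h → a7 ac
5. store fields op=0x16:5|rd=6:3|rs=1:3|pad=0:5 → word b620h → 20 b6
6. psh fields op=0x12:5|rd=3:3|pad=0:8 → word 9300h → 00 93

0xa7 0xac 0x20 0xb6 0x00 0x93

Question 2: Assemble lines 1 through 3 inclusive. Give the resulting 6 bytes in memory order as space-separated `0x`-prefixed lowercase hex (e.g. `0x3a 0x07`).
0x00 0x95 0xe0 0xb6 0xe0 0x86

1. psh fields op=0x12:5|rd=5:3|pad=0:8 → word 9500h → 00 95
2. store fields op=0x16:5|rd=6:3|rs=7:3|pad=0:5 → word b6e0h → e0 b6
3. minus fields op=0x10:5|rd=6:3|rs=7:3|pad=0:5 → word 86e0h → e0 86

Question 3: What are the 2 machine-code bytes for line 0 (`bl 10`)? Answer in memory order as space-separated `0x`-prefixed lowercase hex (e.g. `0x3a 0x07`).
0x0a 0x68

L0: bl op=0xd:5|imm=10:11 ⇒ 0x680a ⇒ little 0a 68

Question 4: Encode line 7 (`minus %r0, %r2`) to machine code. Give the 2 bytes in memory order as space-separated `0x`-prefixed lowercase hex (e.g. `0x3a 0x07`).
0x40 0x80

7. minus fields op=0x10:5|rd=0:3|rs=2:3|pad=0:5 → word 8040h → 40 80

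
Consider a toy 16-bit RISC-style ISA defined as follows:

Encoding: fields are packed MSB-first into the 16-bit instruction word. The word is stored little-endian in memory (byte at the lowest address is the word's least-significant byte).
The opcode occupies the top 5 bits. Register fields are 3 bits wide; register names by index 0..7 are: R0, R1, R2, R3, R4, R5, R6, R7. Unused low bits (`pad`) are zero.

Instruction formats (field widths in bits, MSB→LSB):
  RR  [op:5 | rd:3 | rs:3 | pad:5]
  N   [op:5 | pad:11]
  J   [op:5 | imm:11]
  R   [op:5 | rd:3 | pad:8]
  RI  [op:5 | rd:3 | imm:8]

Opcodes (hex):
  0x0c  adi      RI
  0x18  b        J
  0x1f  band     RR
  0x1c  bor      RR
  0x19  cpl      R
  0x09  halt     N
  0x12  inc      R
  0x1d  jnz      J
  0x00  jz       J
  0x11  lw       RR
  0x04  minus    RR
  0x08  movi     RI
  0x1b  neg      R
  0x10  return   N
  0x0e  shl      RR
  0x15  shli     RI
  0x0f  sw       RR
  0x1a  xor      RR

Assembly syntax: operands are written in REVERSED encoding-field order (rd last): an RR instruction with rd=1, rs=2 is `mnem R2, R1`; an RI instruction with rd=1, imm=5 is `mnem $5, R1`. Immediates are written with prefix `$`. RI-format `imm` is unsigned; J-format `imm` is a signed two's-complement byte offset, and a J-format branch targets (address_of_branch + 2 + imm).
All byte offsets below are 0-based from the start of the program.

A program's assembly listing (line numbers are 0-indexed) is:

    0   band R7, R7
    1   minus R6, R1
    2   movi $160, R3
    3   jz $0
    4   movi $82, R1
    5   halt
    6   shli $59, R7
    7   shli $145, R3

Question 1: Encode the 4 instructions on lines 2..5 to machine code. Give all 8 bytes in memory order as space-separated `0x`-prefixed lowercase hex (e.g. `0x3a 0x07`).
0xa0 0x43 0x00 0x00 0x52 0x41 0x00 0x48

line 2 (movi): pack op=0x8:5|rd=3:3|imm=160:8 = 0x43a0; little→ a0 43
line 3 (jz): pack op=0x0:5|imm=0:11 = 0x0000; little→ 00 00
line 4 (movi): pack op=0x8:5|rd=1:3|imm=82:8 = 0x4152; little→ 52 41
line 5 (halt): pack op=0x9:5|pad=0:11 = 0x4800; little→ 00 48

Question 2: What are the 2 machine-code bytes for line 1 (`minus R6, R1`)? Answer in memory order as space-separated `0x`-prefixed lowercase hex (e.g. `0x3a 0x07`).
line 1 (minus): pack op=0x4:5|rd=1:3|rs=6:3|pad=0:5 = 0x21c0; little→ c0 21

0xc0 0x21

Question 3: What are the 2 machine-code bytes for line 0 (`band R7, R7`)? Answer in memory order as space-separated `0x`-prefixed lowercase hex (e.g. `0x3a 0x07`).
0xe0 0xff

0. band fields op=0x1f:5|rd=7:3|rs=7:3|pad=0:5 → word ffe0h → e0 ff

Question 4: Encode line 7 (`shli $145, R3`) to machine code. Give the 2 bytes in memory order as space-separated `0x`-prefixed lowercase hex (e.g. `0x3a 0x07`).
7. shli fields op=0x15:5|rd=3:3|imm=145:8 → word ab91h → 91 ab

0x91 0xab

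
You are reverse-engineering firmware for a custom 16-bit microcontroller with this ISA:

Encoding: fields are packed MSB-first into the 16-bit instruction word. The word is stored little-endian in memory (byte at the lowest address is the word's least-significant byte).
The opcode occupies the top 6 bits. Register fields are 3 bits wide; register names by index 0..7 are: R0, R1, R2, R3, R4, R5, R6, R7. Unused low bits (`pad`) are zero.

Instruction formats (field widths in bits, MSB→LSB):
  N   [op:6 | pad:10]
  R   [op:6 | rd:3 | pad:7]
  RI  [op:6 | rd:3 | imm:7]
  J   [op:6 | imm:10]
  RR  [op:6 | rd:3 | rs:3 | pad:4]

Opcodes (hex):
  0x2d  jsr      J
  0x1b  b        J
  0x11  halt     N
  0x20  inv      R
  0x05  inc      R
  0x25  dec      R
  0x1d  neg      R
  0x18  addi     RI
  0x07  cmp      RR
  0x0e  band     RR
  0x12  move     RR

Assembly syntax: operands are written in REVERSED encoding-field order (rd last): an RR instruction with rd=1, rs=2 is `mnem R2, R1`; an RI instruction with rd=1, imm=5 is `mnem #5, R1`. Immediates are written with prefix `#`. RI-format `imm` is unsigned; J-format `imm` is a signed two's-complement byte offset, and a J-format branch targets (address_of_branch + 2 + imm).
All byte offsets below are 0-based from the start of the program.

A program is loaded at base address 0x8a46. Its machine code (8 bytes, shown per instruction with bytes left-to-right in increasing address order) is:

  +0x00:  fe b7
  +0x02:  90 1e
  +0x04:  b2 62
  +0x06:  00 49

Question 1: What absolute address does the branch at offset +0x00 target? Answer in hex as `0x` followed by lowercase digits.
@+00  little-endian(fe b7) = 0xb7fe
  opcode bits[15:10]=0x2d: jsr/J
  imm: (w>>0)&0x3ff=0x3fe (s10→-2) → #-2
  target = base 0x8a46 + off 0x00 + 2 + imm -2 = 0x8a46

0x8a46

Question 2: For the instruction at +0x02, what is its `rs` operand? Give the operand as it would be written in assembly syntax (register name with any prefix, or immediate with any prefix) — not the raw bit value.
@+02  little-endian(90 1e) = 0x1e90
  top 6b → 0x7 → cmp [RR]
  rd@[9:7]=0x5 ⇒ R5
  rs@[6:4]=0x1 ⇒ R1

R1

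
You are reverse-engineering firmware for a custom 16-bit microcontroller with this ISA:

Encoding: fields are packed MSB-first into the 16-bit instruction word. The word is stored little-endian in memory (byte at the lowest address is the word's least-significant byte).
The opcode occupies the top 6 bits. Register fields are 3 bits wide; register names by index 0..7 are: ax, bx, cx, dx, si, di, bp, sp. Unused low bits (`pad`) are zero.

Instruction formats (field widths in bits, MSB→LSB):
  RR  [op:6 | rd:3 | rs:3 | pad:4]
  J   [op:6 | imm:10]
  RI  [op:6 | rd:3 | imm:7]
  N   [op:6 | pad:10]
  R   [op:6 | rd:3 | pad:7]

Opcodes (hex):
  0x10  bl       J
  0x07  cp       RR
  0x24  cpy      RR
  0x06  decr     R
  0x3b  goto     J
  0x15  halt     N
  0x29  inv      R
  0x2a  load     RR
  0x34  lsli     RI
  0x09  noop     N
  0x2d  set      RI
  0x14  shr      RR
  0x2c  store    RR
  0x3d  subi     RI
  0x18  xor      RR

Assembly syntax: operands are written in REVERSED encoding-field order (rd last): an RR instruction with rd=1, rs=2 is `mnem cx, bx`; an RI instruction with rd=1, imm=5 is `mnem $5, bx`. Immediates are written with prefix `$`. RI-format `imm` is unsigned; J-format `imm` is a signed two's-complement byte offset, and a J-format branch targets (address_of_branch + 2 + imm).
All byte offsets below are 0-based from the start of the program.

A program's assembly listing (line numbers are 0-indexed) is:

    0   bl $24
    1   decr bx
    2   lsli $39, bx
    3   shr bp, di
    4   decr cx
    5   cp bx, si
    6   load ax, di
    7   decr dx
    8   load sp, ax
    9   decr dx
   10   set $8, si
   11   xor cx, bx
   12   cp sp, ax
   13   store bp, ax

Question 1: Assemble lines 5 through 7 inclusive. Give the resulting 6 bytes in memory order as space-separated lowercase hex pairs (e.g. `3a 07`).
L5: cp op=0x7:6|rd=4:3|rs=1:3|pad=0:4 ⇒ 0x1e10 ⇒ little 10 1e
L6: load op=0x2a:6|rd=5:3|rs=0:3|pad=0:4 ⇒ 0xaa80 ⇒ little 80 aa
L7: decr op=0x6:6|rd=3:3|pad=0:7 ⇒ 0x1980 ⇒ little 80 19

10 1e 80 aa 80 19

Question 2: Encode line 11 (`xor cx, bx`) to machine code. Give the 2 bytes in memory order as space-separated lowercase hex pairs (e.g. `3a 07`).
line 11 (xor): pack op=0x18:6|rd=1:3|rs=2:3|pad=0:4 = 0x60a0; little→ a0 60

a0 60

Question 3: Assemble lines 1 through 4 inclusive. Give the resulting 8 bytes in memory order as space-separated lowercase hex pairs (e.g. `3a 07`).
80 18 a7 d0 e0 52 00 19

line 1 (decr): pack op=0x6:6|rd=1:3|pad=0:7 = 0x1880; little→ 80 18
line 2 (lsli): pack op=0x34:6|rd=1:3|imm=39:7 = 0xd0a7; little→ a7 d0
line 3 (shr): pack op=0x14:6|rd=5:3|rs=6:3|pad=0:4 = 0x52e0; little→ e0 52
line 4 (decr): pack op=0x6:6|rd=2:3|pad=0:7 = 0x1900; little→ 00 19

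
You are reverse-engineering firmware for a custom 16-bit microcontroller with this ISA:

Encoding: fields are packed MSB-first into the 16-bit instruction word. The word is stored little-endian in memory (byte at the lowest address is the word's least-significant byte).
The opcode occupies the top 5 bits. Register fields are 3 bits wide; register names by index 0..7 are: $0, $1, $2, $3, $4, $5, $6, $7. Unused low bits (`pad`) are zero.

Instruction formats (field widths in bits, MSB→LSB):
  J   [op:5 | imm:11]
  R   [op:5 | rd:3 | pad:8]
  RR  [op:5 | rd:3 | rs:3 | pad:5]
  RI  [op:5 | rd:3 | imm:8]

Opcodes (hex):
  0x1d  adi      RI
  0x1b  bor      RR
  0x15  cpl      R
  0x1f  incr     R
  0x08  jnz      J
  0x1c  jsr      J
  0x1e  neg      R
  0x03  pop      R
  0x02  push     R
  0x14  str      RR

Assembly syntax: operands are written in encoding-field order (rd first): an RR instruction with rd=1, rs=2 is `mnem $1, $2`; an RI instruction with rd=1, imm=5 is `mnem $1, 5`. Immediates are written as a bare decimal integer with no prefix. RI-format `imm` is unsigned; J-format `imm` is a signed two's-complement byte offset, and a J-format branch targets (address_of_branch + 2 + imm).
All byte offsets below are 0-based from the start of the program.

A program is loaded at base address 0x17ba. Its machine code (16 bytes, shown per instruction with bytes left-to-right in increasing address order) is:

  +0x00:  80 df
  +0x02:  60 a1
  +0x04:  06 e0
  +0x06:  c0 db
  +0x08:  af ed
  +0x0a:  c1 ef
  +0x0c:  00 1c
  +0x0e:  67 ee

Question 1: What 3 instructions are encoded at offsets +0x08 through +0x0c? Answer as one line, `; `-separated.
@+08  little-endian(af ed) = 0xedaf
  op=0xedaf>>11=0x1d ⇒ adi (RI)
  rd: (w>>8)&0x7=0x5 → $5
  imm: (w>>0)&0xff=0xaf → 175
@+0a  little-endian(c1 ef) = 0xefc1
  op=0xefc1>>11=0x1d ⇒ adi (RI)
  rd: (w>>8)&0x7=0x7 → $7
  imm: (w>>0)&0xff=0xc1 → 193
@+0c  little-endian(00 1c) = 0x1c00
  op=0x1c00>>11=0x3 ⇒ pop (R)
  rd: (w>>8)&0x7=0x4 → $4

adi $5, 175; adi $7, 193; pop $4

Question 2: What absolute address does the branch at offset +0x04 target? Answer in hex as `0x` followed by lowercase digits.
0x17c6

[04] 06 e0 → 0xe006
  top 5b → 0x1c → jsr [J]
  [10:0] imm=6 = 6
  target = base 0x17ba + off 0x04 + 2 + imm 6 = 0x17c6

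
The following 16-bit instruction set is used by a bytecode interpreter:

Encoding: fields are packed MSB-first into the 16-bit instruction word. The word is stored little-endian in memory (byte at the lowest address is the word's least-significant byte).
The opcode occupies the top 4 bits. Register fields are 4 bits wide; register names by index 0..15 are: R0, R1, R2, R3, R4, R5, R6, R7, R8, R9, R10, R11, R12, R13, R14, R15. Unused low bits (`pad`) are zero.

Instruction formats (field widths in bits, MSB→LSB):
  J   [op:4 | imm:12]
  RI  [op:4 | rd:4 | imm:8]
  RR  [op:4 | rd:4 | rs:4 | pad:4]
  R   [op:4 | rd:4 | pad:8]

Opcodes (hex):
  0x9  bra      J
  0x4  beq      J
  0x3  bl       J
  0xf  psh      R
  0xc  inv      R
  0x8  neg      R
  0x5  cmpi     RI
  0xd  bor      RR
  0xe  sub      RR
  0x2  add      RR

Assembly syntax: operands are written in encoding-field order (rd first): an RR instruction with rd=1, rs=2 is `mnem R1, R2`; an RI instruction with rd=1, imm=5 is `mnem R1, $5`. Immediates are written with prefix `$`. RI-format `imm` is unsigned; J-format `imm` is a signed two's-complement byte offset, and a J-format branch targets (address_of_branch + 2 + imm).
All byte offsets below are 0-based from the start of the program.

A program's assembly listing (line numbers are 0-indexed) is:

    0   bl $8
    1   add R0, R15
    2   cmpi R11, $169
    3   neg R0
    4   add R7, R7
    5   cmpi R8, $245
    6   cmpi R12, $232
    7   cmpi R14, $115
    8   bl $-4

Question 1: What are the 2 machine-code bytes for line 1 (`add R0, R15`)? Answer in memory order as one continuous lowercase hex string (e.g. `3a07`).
1. add fields op=0x2:4|rd=0:4|rs=15:4|pad=0:4 → word 20f0h → f0 20

f020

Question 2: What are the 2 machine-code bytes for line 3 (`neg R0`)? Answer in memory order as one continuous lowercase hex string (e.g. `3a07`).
line 3 (neg): pack op=0x8:4|rd=0:4|pad=0:8 = 0x8000; little→ 00 80

0080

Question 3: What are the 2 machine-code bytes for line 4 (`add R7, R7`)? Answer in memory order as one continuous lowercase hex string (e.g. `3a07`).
line 4 (add): pack op=0x2:4|rd=7:4|rs=7:4|pad=0:4 = 0x2770; little→ 70 27

7027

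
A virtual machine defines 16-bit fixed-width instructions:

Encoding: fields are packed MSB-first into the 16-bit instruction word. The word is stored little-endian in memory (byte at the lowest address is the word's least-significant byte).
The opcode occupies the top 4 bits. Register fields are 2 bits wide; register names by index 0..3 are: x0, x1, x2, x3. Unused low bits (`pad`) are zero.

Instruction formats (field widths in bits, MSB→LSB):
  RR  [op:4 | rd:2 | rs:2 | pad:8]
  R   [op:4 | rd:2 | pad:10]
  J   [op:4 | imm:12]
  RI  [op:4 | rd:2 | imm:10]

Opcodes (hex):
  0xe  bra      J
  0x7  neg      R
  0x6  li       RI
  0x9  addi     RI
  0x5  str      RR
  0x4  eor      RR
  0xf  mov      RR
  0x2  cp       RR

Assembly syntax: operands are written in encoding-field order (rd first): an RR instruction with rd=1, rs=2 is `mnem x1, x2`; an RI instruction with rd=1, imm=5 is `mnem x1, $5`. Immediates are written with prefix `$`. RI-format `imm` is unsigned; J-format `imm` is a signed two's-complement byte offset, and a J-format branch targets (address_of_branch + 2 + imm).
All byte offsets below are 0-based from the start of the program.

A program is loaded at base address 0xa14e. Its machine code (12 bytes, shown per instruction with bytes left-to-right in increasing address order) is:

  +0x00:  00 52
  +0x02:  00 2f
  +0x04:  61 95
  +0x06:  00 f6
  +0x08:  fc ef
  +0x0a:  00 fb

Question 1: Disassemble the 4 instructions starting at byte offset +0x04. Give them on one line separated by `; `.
off 0x04: read 61 95 as little → 0x9561
  op=0x9561>>12=0x9 ⇒ addi (RI)
  rd@[11:10]=0x1 ⇒ x1
  imm@[9:0]=0x161 ⇒ $353
off 0x06: read 00 f6 as little → 0xf600
  op=0xf600>>12=0xf ⇒ mov (RR)
  rd@[11:10]=0x1 ⇒ x1
  rs@[9:8]=0x2 ⇒ x2
off 0x08: read fc ef as little → 0xeffc
  op=0xeffc>>12=0xe ⇒ bra (J)
  imm@[11:0]=0xffc (s12→-4) ⇒ $-4
off 0x0a: read 00 fb as little → 0xfb00
  op=0xfb00>>12=0xf ⇒ mov (RR)
  rd@[11:10]=0x2 ⇒ x2
  rs@[9:8]=0x3 ⇒ x3

addi x1, $353; mov x1, x2; bra $-4; mov x2, x3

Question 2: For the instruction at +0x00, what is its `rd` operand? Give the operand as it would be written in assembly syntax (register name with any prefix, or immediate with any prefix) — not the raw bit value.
x0

[00] 00 52 → 0x5200
  opcode bits[15:12]=0x5: str/RR
  rd@[11:10]=0x0 ⇒ x0
  rs@[9:8]=0x2 ⇒ x2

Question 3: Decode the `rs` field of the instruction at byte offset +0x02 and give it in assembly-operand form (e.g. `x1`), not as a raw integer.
x3

@+02  little-endian(00 2f) = 0x2f00
  op=0x2f00>>12=0x2 ⇒ cp (RR)
  rd@[11:10]=0x3 ⇒ x3
  rs@[9:8]=0x3 ⇒ x3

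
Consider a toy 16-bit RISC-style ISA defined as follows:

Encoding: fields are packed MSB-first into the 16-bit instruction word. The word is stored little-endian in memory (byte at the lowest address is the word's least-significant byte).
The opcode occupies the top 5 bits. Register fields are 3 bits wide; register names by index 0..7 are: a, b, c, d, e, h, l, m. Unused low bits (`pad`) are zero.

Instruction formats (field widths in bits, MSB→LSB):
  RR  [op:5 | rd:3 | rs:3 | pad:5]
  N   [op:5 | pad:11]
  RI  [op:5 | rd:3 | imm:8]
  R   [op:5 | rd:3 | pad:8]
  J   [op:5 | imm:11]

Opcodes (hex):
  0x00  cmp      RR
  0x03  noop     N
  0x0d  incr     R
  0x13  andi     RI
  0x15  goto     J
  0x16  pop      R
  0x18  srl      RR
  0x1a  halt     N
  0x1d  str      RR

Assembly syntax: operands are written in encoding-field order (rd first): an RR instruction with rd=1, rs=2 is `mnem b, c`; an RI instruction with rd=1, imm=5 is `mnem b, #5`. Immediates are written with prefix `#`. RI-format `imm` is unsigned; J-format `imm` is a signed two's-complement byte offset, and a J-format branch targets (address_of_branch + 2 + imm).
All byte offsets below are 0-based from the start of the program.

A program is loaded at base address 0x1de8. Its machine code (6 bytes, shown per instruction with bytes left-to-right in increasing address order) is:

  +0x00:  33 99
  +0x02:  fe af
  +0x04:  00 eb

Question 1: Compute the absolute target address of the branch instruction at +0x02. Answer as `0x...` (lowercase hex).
0x1dea

+0x02: fe af ⇒ word 0xaffe (little)
  opcode bits[15:11]=0x15: goto/J
  imm: (w>>0)&0x7ff=0x7fe (s11→-2) → #-2
  target = base 0x1de8 + off 0x02 + 2 + imm -2 = 0x1dea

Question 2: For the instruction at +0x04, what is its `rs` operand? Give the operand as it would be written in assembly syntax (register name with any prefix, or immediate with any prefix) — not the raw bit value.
a

@+04  little-endian(00 eb) = 0xeb00
  op=0xeb00>>11=0x1d ⇒ str (RR)
  rd@[10:8]=0x3 ⇒ d
  rs@[7:5]=0x0 ⇒ a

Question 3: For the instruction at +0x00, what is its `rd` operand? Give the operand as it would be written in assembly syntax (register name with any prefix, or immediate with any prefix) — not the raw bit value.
off 0x00: read 33 99 as little → 0x9933
  op=0x9933>>11=0x13 ⇒ andi (RI)
  rd@[10:8]=0x1 ⇒ b
  imm@[7:0]=0x33 ⇒ #51

b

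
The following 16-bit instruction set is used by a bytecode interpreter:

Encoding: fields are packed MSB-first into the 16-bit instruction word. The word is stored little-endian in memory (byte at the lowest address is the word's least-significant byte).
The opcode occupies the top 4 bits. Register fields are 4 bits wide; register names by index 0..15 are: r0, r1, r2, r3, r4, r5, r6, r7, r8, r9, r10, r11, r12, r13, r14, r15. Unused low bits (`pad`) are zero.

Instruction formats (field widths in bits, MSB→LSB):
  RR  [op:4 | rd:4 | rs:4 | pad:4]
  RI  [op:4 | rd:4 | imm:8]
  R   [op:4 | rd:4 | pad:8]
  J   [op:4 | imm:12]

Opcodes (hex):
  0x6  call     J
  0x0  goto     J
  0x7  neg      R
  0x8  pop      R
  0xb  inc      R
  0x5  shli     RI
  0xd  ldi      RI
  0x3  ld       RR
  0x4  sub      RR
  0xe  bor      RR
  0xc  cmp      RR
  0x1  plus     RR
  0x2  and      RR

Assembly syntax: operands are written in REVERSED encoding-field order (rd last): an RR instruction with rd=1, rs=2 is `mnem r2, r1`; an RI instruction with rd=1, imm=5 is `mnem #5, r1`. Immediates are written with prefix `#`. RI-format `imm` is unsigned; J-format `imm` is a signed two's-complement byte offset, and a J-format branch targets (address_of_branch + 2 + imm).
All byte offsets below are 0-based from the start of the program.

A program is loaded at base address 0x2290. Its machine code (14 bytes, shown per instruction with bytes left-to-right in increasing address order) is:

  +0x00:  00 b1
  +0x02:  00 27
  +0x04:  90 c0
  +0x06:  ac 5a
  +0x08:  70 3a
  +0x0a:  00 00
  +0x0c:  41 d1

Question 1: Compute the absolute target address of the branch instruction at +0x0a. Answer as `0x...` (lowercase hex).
off 0x0a: read 00 00 as little → 0x0000
  op=0x0000>>12=0x0 ⇒ goto (J)
  [11:0] imm=0 = #0
  target = base 0x2290 + off 0x0a + 2 + imm 0 = 0x229c

0x229c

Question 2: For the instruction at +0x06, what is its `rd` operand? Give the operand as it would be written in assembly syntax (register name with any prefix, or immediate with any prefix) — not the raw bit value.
[06] ac 5a → 0x5aac
  opcode bits[15:12]=0x5: shli/RI
  [11:8] rd=10 = r10
  [7:0] imm=172 = #172

r10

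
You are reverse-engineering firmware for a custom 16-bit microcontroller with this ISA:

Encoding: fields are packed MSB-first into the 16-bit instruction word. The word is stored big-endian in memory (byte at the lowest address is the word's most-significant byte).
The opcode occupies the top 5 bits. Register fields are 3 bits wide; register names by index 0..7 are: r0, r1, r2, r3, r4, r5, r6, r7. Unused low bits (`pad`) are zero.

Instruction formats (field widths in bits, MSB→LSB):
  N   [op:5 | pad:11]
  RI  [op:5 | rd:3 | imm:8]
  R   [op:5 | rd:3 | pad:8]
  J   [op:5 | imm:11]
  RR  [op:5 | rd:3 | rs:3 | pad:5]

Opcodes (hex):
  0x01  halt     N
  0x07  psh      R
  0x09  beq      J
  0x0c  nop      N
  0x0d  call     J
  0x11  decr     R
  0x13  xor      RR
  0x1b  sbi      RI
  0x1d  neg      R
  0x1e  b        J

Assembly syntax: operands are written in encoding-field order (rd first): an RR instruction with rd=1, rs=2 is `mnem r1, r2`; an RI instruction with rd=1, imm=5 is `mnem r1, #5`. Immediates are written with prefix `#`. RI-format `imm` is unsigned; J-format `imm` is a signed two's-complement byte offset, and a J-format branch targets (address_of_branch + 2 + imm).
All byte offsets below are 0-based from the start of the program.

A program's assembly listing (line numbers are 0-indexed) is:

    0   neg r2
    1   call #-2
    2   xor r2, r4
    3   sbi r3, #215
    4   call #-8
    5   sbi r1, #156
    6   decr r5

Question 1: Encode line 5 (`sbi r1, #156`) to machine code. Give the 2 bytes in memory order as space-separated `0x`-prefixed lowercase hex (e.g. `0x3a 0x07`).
0xd9 0x9c

line 5 (sbi): pack op=0x1b:5|rd=1:3|imm=156:8 = 0xd99c; big→ d9 9c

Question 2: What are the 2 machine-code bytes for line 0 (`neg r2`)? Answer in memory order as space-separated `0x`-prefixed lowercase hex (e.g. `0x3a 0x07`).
L0: neg op=0x1d:5|rd=2:3|pad=0:8 ⇒ 0xea00 ⇒ big ea 00

0xea 0x00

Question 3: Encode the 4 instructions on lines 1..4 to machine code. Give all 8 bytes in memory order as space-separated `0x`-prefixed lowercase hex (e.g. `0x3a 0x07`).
line 1 (call): pack op=0xd:5|imm=-2:11 = 0x6ffe; big→ 6f fe
line 2 (xor): pack op=0x13:5|rd=2:3|rs=4:3|pad=0:5 = 0x9a80; big→ 9a 80
line 3 (sbi): pack op=0x1b:5|rd=3:3|imm=215:8 = 0xdbd7; big→ db d7
line 4 (call): pack op=0xd:5|imm=-8:11 = 0x6ff8; big→ 6f f8

0x6f 0xfe 0x9a 0x80 0xdb 0xd7 0x6f 0xf8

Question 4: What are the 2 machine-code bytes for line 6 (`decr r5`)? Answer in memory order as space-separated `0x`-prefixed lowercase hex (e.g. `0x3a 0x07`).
6. decr fields op=0x11:5|rd=5:3|pad=0:8 → word 8d00h → 8d 00

0x8d 0x00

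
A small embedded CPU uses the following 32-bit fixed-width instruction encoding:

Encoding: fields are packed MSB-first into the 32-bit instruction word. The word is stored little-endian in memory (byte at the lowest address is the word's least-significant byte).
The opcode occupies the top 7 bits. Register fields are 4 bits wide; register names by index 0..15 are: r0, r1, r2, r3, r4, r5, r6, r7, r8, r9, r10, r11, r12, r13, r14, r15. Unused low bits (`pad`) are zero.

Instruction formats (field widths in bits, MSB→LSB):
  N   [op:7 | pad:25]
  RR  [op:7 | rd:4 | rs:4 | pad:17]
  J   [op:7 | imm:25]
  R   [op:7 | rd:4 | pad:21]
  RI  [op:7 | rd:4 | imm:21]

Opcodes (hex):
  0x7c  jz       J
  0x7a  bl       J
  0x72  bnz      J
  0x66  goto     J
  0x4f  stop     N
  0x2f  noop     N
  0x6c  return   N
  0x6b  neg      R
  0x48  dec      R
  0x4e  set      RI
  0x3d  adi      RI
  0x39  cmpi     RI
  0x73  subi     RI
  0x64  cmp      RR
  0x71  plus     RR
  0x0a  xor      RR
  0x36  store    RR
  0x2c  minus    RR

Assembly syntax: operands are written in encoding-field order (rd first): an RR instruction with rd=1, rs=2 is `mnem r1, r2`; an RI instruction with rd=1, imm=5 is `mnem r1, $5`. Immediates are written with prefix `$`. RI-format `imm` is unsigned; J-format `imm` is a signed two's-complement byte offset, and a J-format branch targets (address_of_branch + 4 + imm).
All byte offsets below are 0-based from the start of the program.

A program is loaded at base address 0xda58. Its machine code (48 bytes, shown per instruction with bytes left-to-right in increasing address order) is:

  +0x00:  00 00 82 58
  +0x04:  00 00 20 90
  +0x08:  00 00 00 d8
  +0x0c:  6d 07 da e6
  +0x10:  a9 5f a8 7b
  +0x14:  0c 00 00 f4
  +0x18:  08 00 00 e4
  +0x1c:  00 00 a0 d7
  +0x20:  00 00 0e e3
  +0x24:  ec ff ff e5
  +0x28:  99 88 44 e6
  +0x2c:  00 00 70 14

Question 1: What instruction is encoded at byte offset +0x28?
subi r2, $297113

+0x28: 99 88 44 e6 ⇒ word 0xe6448899 (little)
  top 7b → 0x73 → subi [RI]
  rd: (w>>21)&0xf=0x2 → r2
  imm: (w>>0)&0x1fffff=0x48899 → $297113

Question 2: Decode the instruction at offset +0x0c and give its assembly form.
off 0x0c: read 6d 07 da e6 as little → 0xe6da076d
  opcode bits[31:25]=0x73: subi/RI
  rd: (w>>21)&0xf=0x6 → r6
  imm: (w>>0)&0x1fffff=0x1a076d → $1705837

subi r6, $1705837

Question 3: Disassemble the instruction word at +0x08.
return

+0x08: 00 00 00 d8 ⇒ word 0xd8000000 (little)
  opcode bits[31:25]=0x6c: return/N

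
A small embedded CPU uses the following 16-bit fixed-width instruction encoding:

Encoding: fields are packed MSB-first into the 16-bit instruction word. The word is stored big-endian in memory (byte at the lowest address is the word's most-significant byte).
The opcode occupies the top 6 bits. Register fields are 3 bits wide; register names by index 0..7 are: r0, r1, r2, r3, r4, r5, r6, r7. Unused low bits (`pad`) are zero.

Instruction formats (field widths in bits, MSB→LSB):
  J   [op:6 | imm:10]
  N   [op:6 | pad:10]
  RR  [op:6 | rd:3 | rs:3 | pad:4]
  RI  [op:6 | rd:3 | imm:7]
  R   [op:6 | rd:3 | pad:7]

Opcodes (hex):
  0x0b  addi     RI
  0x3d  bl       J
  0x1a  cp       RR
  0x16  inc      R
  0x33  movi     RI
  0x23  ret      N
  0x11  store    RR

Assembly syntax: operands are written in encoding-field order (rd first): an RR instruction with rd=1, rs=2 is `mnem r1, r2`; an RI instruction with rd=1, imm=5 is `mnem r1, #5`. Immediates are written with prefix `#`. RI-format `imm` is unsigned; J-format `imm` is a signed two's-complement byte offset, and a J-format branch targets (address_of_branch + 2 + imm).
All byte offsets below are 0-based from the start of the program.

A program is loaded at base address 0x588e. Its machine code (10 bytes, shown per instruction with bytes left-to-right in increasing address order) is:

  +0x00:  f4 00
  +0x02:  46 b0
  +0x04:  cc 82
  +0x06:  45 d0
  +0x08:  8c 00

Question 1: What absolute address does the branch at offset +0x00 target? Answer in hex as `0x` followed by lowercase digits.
0x5890

[00] f4 00 → 0xf400
  opcode bits[15:10]=0x3d: bl/J
  [9:0] imm=0 = #0
  target = base 0x588e + off 0x00 + 2 + imm 0 = 0x5890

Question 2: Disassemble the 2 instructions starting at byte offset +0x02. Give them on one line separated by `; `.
+0x02: 46 b0 ⇒ word 0x46b0 (big)
  opcode bits[15:10]=0x11: store/RR
  rd@[9:7]=0x5 ⇒ r5
  rs@[6:4]=0x3 ⇒ r3
+0x04: cc 82 ⇒ word 0xcc82 (big)
  opcode bits[15:10]=0x33: movi/RI
  rd@[9:7]=0x1 ⇒ r1
  imm@[6:0]=0x2 ⇒ #2

store r5, r3; movi r1, #2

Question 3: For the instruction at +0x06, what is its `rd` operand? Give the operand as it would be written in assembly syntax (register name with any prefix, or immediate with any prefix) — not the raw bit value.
off 0x06: read 45 d0 as big → 0x45d0
  top 6b → 0x11 → store [RR]
  rd@[9:7]=0x3 ⇒ r3
  rs@[6:4]=0x5 ⇒ r5

r3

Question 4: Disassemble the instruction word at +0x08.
ret

@+08  big-endian(8c 00) = 0x8c00
  opcode bits[15:10]=0x23: ret/N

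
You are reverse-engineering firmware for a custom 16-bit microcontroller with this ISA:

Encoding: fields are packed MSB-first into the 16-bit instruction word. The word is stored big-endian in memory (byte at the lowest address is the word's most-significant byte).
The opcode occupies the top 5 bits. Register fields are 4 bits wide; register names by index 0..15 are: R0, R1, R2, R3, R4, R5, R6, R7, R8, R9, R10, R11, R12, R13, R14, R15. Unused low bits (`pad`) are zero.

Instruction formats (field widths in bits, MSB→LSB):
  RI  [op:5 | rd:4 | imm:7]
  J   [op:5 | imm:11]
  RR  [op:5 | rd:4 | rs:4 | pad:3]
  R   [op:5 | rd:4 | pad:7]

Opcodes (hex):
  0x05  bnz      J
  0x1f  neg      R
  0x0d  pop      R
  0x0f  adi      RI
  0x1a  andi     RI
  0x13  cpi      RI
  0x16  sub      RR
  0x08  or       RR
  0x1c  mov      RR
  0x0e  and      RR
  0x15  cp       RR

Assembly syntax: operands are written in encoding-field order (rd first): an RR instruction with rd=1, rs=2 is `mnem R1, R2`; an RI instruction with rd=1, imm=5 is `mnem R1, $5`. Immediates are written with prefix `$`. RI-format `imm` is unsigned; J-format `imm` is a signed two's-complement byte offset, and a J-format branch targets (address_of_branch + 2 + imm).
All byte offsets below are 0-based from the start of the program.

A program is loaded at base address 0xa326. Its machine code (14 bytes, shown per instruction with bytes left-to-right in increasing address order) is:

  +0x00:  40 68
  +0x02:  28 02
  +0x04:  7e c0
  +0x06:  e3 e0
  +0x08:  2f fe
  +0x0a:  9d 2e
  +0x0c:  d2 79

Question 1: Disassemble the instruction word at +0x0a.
cpi R10, $46

@+0a  big-endian(9d 2e) = 0x9d2e
  opcode bits[15:11]=0x13: cpi/RI
  rd: (w>>7)&0xf=0xa → R10
  imm: (w>>0)&0x7f=0x2e → $46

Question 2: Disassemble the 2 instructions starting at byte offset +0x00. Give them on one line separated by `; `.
off 0x00: read 40 68 as big → 0x4068
  opcode bits[15:11]=0x8: or/RR
  rd: (w>>7)&0xf=0x0 → R0
  rs: (w>>3)&0xf=0xd → R13
off 0x02: read 28 02 as big → 0x2802
  opcode bits[15:11]=0x5: bnz/J
  imm: (w>>0)&0x7ff=0x2 → $2

or R0, R13; bnz $2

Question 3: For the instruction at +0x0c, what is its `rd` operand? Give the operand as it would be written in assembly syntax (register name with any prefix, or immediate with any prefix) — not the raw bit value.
R4

[0c] d2 79 → 0xd279
  op=0xd279>>11=0x1a ⇒ andi (RI)
  [10:7] rd=4 = R4
  [6:0] imm=121 = $121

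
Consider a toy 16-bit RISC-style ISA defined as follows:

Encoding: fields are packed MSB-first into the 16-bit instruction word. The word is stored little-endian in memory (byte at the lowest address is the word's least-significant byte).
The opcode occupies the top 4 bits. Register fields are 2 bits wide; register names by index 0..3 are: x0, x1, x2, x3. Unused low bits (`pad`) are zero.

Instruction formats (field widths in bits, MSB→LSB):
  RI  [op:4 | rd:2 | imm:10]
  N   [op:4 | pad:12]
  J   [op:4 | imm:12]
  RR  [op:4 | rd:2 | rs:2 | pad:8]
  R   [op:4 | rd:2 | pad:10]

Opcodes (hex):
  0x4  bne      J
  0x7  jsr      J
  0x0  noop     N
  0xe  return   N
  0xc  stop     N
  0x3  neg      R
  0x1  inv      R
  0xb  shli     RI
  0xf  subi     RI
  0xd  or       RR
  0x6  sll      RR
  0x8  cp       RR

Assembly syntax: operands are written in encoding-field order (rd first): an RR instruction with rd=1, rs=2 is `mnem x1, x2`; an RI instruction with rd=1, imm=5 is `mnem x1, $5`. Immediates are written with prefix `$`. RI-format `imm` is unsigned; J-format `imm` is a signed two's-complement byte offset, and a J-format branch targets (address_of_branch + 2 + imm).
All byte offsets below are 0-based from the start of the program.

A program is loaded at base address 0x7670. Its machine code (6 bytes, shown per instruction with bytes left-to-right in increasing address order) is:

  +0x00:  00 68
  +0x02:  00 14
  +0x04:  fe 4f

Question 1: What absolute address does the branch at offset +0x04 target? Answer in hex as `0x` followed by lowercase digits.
0x7674

[04] fe 4f → 0x4ffe
  opcode bits[15:12]=0x4: bne/J
  imm: (w>>0)&0xfff=0xffe (s12→-2) → $-2
  target = base 0x7670 + off 0x04 + 2 + imm -2 = 0x7674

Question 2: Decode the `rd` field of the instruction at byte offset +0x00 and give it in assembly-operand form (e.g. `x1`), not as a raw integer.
x2

+0x00: 00 68 ⇒ word 0x6800 (little)
  opcode bits[15:12]=0x6: sll/RR
  rd@[11:10]=0x2 ⇒ x2
  rs@[9:8]=0x0 ⇒ x0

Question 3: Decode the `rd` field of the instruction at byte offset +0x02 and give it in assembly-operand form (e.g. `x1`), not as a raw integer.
@+02  little-endian(00 14) = 0x1400
  top 4b → 0x1 → inv [R]
  [11:10] rd=1 = x1

x1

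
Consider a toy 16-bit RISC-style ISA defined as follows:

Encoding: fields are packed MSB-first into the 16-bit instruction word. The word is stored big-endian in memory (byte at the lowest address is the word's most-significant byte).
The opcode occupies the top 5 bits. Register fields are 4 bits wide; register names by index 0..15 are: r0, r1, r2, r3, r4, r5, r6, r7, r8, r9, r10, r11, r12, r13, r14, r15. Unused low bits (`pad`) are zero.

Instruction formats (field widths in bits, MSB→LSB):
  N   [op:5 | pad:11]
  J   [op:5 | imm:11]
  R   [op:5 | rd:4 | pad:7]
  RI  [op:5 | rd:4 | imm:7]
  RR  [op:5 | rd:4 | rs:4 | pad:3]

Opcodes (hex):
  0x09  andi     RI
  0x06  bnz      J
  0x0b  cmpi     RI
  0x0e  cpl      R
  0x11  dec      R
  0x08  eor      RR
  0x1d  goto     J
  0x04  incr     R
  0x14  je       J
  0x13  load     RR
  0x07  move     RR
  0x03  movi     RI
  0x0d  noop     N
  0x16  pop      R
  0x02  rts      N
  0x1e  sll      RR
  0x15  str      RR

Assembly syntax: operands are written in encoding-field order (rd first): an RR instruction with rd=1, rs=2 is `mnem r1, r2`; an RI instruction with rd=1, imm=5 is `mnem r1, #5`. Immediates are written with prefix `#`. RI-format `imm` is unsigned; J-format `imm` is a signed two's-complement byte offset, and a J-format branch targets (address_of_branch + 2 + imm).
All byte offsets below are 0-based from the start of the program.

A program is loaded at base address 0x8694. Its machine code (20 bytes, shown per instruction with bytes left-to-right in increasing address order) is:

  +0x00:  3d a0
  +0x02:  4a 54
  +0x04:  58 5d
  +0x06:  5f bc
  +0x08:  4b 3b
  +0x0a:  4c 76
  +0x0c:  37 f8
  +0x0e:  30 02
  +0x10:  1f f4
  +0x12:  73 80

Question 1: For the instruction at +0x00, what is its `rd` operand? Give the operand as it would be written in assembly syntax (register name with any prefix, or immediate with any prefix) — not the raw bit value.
+0x00: 3d a0 ⇒ word 0x3da0 (big)
  opcode bits[15:11]=0x7: move/RR
  rd: (w>>7)&0xf=0xb → r11
  rs: (w>>3)&0xf=0x4 → r4

r11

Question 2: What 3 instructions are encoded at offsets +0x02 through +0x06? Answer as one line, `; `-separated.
[02] 4a 54 → 0x4a54
  op=0x4a54>>11=0x9 ⇒ andi (RI)
  [10:7] rd=4 = r4
  [6:0] imm=84 = #84
[04] 58 5d → 0x585d
  op=0x585d>>11=0xb ⇒ cmpi (RI)
  [10:7] rd=0 = r0
  [6:0] imm=93 = #93
[06] 5f bc → 0x5fbc
  op=0x5fbc>>11=0xb ⇒ cmpi (RI)
  [10:7] rd=15 = r15
  [6:0] imm=60 = #60

andi r4, #84; cmpi r0, #93; cmpi r15, #60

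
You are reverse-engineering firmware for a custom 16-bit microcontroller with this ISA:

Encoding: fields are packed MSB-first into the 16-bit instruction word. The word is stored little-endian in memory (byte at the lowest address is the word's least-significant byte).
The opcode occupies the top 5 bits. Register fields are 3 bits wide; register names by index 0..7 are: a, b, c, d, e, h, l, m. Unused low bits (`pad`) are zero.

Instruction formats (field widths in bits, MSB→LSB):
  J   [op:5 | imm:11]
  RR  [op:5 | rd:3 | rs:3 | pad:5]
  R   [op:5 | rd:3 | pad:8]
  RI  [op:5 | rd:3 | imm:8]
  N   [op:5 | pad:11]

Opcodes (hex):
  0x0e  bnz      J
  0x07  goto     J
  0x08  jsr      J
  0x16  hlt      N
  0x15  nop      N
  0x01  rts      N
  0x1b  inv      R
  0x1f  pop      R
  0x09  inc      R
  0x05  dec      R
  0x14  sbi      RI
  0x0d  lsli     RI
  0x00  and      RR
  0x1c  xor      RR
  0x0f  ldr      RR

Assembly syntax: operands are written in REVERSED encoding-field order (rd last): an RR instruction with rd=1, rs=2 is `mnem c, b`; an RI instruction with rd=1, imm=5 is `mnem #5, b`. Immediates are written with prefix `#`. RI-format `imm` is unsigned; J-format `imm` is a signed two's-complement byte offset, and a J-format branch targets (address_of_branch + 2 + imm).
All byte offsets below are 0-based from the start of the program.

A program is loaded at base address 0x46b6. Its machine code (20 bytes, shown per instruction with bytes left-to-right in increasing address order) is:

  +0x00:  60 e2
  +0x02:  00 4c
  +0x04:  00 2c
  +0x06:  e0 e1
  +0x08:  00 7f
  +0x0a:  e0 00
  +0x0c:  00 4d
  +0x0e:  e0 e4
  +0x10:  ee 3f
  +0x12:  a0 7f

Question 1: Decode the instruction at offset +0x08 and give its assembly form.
+0x08: 00 7f ⇒ word 0x7f00 (little)
  top 5b → 0xf → ldr [RR]
  rd: (w>>8)&0x7=0x7 → m
  rs: (w>>5)&0x7=0x0 → a

ldr a, m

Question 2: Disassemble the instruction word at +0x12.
ldr h, m

+0x12: a0 7f ⇒ word 0x7fa0 (little)
  op=0x7fa0>>11=0xf ⇒ ldr (RR)
  [10:8] rd=7 = m
  [7:5] rs=5 = h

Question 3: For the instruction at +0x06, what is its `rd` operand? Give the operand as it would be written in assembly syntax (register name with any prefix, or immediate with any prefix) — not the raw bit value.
b

+0x06: e0 e1 ⇒ word 0xe1e0 (little)
  top 5b → 0x1c → xor [RR]
  rd: (w>>8)&0x7=0x1 → b
  rs: (w>>5)&0x7=0x7 → m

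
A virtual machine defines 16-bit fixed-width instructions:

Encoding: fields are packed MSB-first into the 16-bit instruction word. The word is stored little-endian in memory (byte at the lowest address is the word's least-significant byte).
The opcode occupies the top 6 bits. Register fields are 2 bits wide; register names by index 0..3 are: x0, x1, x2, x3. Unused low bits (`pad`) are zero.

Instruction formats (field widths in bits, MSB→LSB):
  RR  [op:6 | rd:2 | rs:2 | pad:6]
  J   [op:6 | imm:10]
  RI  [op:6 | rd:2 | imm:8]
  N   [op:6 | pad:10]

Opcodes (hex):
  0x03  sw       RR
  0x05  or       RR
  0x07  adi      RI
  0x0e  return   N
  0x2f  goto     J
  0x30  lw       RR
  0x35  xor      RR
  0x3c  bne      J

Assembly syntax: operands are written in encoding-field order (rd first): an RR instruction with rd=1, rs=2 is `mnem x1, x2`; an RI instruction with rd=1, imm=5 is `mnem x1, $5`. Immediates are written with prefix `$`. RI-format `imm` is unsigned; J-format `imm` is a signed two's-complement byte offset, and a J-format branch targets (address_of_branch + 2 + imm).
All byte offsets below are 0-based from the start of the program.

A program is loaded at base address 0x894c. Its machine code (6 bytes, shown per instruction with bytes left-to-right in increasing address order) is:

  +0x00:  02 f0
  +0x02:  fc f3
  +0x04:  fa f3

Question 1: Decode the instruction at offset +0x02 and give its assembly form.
+0x02: fc f3 ⇒ word 0xf3fc (little)
  op=0xf3fc>>10=0x3c ⇒ bne (J)
  [9:0] imm=1020 (s10→-4) = $-4

bne $-4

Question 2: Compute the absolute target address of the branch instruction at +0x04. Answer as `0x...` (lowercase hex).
0x894c

[04] fa f3 → 0xf3fa
  top 6b → 0x3c → bne [J]
  [9:0] imm=1018 (s10→-6) = $-6
  target = base 0x894c + off 0x04 + 2 + imm -6 = 0x894c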